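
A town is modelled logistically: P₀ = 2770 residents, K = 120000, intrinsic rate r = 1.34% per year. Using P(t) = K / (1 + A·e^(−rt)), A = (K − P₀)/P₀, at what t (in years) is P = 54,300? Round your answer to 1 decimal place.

t ≈ 265.3 years

A = (120000 − 2770)/2770 = 42.3213
54300 = 120000/(1 + 42.3213·e^(−0.0134t)) → 1 + 42.3213·e^(−0.0134t) = 2.20994
e^(−0.0134t) = 0.028589 → t = ln(34.97788)/0.0134 = 3.55472/0.0134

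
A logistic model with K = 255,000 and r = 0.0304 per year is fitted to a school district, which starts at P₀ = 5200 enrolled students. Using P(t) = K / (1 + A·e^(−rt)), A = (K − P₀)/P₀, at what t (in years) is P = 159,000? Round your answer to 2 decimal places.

t ≈ 143.97 years

A = (255000 − 5200)/5200 = 48.03846
159000 = 255000/(1 + 48.03846·e^(−0.0304t)) → 1 + 48.03846·e^(−0.0304t) = 1.60377
e^(−0.0304t) = 0.012569 → t = ln(79.5637)/0.0304 = 4.37656/0.0304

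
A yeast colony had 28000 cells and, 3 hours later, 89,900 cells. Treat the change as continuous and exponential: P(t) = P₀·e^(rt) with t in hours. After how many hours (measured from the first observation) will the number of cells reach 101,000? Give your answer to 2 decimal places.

t ≈ 3.30 hours

r = ln(89900/28000) / 3 ≈ 0.388831 per hour
t = ln(101000/28000) / r = 1.28292 / 0.388831 ≈ 3.299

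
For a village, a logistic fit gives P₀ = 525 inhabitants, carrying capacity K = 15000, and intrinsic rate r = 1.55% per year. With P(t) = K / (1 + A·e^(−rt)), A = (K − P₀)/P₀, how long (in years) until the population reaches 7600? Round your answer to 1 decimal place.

t ≈ 215.7 years

A = (15000 − 525)/525 = 27.57143
7600 = 15000/(1 + 27.57143·e^(−0.0155t)) → 1 + 27.57143·e^(−0.0155t) = 1.97368
e^(−0.0155t) = 0.035315 → t = ln(28.3166)/0.0155 = 3.34345/0.0155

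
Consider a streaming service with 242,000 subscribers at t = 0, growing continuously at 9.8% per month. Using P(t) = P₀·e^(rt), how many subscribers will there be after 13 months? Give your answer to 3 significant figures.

P(13) = 242000 · e^(0.098·13) = 242000 · e^(1.274)
= 242000 · 3.57512 ≈ 865180.13

≈ 865,000 subscribers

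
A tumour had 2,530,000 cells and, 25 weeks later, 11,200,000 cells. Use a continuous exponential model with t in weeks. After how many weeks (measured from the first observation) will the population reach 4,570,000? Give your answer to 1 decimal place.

r = ln(11200000/2530000) / 25 ≈ 0.059508 per week
t = ln(4570000/2530000) / r = 0.59129 / 0.059508 ≈ 9.936

t ≈ 9.9 weeks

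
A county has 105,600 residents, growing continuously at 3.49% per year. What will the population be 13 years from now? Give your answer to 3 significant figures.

P(13) = 105600 · e^(0.0349·13) = 105600 · e^(0.4537)
= 105600 · 1.57413 ≈ 166227.67

≈ 166,000 residents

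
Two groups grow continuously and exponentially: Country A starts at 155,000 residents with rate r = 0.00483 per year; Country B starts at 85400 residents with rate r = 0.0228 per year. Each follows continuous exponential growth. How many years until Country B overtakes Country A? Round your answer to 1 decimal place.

t ≈ 33.2 years

155000·e^(0.00483t) = 85400·e^(0.0228t)
155000/85400 = e^((0.0228 − 0.00483)t) → ln(1.81499) = 0.01797·t
t = 0.59608 / 0.01797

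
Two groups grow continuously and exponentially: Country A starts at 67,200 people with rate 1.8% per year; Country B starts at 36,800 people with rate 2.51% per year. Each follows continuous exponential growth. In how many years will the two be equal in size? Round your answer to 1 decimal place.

t ≈ 84.8 years

67200·e^(0.018t) = 36800·e^(0.0251t)
67200/36800 = e^((0.0251 − 0.018)t) → ln(1.82609) = 0.0071·t
t = 0.60218 / 0.0071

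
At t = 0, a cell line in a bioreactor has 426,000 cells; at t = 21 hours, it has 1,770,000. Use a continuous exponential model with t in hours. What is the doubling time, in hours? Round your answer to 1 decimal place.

r = ln(1770000/426000) / 21 = ln(4.15493) / 21 ≈ 0.067824 per hour
doubling time = ln 2 / |r| = 0.69315 / 0.067824

doubling time ≈ 10.2 hours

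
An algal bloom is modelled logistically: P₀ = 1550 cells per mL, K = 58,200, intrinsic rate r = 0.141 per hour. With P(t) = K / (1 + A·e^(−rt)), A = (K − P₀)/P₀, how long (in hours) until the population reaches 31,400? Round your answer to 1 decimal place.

t ≈ 26.6 hours

A = (58200 − 1550)/1550 = 36.54839
31400 = 58200/(1 + 36.54839·e^(−0.141t)) → 1 + 36.54839·e^(−0.141t) = 1.8535
e^(−0.141t) = 0.023353 → t = ln(42.82162)/0.141 = 3.75704/0.141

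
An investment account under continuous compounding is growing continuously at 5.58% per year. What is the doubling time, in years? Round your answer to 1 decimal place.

doubling time ≈ 12.4 years

doubling time = ln(2) / |r| = 0.69315 / 0.0558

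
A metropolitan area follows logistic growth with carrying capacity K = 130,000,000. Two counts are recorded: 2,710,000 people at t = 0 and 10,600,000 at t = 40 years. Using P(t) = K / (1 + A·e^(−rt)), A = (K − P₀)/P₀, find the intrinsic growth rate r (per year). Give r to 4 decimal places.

A = (130000000 − 2710000)/2710000 = 46.97048
10600000 = 130000000/(1 + 46.97048·e^(−r·40)) → e^(−40r) = (12.26415 − 1)/46.97048 = 0.239813
r = −ln(0.239813)/40 = 1.42789/40

r ≈ 0.0357 per year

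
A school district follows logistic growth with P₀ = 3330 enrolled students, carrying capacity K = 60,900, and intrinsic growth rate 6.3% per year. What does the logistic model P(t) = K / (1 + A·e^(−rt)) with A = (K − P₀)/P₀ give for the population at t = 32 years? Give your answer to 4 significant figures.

A = (60900 − 3330)/3330 = 17.28829
P(32) = 60900 / (1 + 17.28829·e^(−0.063·32)) = 60900 / (1 + 17.28829·0.133187)
= 60900 / 3.30258 ≈ 18440.14

≈ 18,440 enrolled students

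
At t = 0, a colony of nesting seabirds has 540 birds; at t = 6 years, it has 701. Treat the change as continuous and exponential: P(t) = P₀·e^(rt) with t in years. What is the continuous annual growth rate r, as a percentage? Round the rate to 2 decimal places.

r ≈ 4.35% per year

701 = 540 · e^(r·6)
e^(6r) = 701/540 = 1.29815
r = ln(1.29815) / 6 = 0.26094 / 6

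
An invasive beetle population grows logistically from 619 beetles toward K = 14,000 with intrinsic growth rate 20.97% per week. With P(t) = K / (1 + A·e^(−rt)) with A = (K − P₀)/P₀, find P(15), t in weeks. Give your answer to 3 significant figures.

A = (14000 − 619)/619 = 21.61712
P(15) = 14000 / (1 + 21.61712·e^(−0.2097·15)) = 14000 / (1 + 21.61712·0.043045)
= 14000 / 1.93052 ≈ 7251.94

≈ 7,250 beetles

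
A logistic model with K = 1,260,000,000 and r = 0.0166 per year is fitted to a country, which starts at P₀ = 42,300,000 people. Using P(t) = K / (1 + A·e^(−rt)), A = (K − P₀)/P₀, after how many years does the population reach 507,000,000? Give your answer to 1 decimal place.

A = (1260000000 − 42300000)/42300000 = 28.78723
507000000 = 1260000000/(1 + 28.78723·e^(−0.0166t)) → 1 + 28.78723·e^(−0.0166t) = 2.48521
e^(−0.0166t) = 0.051593 → t = ln(19.38264)/0.0166 = 2.96438/0.0166

t ≈ 178.6 years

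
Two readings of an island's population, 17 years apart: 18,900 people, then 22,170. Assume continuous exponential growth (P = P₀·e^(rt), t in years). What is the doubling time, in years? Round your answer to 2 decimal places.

doubling time ≈ 73.84 years

r = ln(22170/18900) / 17 = ln(1.17302) / 17 ≈ 0.009387 per year
doubling time = ln 2 / |r| = 0.69315 / 0.009387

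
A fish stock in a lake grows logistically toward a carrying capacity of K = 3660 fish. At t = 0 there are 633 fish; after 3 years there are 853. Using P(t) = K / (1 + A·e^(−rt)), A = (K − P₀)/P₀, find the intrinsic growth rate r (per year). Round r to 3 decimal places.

A = (3660 − 633)/633 = 4.78199
853 = 3660/(1 + 4.78199·e^(−r·3)) → e^(−3r) = (4.29074 − 1)/4.78199 = 0.688152
r = −ln(0.688152)/3 = 0.37374/3

r ≈ 0.125 per year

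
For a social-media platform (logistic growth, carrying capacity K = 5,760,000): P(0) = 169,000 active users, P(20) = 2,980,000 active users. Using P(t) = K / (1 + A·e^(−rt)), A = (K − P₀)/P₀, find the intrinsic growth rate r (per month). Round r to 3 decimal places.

r ≈ 0.178 per month

A = (5760000 − 169000)/169000 = 33.08284
2980000 = 5760000/(1 + 33.08284·e^(−r·20)) → e^(−20r) = (1.93289 − 1)/33.08284 = 0.028198
r = −ln(0.028198)/20 = 3.56849/20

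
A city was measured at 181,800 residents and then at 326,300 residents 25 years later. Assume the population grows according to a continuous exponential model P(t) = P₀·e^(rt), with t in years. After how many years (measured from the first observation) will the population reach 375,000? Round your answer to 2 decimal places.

r = ln(326300/181800) / 25 ≈ 0.023396 per year
t = ln(375000/181800) / r = 0.72402 / 0.023396 ≈ 30.946

t ≈ 30.95 years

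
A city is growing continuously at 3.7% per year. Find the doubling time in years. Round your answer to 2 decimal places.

doubling time ≈ 18.73 years

doubling time = ln(2) / |r| = 0.69315 / 0.037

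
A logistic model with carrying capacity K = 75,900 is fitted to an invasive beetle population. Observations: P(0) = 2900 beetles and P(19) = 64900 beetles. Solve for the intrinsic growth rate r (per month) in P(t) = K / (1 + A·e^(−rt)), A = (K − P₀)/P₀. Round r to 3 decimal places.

A = (75900 − 2900)/2900 = 25.17241
64900 = 75900/(1 + 25.17241·e^(−r·19)) → e^(−19r) = (1.16949 − 1)/25.17241 = 0.006733
r = −ln(0.006733)/19 = 5.0007/19

r ≈ 0.263 per month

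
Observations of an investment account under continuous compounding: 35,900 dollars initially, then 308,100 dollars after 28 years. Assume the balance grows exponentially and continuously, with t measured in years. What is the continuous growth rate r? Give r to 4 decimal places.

r ≈ 0.0768 per year

308100 = 35900 · e^(r·28)
e^(28r) = 308100/35900 = 8.58217
r = ln(8.58217) / 28 = 2.14969 / 28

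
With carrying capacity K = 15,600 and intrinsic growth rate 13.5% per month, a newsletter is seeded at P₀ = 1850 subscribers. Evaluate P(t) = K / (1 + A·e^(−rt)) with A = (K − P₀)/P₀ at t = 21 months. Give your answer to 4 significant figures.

≈ 10,860 subscribers

A = (15600 − 1850)/1850 = 7.43243
P(21) = 15600 / (1 + 7.43243·e^(−0.135·21)) = 15600 / (1 + 7.43243·0.058719)
= 15600 / 1.43642 ≈ 10860.32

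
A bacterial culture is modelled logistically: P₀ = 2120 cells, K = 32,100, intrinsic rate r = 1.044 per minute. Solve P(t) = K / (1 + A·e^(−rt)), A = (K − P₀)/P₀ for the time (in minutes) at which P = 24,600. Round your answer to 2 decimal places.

t ≈ 3.68 minutes

A = (32100 − 2120)/2120 = 14.14151
24600 = 32100/(1 + 14.14151·e^(−1.044t)) → 1 + 14.14151·e^(−1.044t) = 1.30488
e^(−1.044t) = 0.021559 → t = ln(46.38415)/1.044 = 3.83696/1.044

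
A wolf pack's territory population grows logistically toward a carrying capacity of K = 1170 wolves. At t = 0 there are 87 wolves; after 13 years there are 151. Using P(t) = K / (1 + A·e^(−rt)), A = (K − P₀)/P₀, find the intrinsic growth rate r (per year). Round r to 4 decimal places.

A = (1170 − 87)/87 = 12.44828
151 = 1170/(1 + 12.44828·e^(−r·13)) → e^(−13r) = (7.74834 − 1)/12.44828 = 0.542111
r = −ln(0.542111)/13 = 0.61228/13

r ≈ 0.0471 per year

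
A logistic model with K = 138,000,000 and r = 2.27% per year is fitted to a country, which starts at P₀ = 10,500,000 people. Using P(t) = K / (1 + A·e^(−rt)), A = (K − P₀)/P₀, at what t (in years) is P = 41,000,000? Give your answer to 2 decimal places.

A = (138000000 − 10500000)/10500000 = 12.14286
41000000 = 138000000/(1 + 12.14286·e^(−0.0227t)) → 1 + 12.14286·e^(−0.0227t) = 3.36585
e^(−0.0227t) = 0.194835 → t = ln(5.13255)/0.0227 = 1.6356/0.0227

t ≈ 72.05 years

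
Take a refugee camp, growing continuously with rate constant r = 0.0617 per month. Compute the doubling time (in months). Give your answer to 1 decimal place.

doubling time ≈ 11.2 months

doubling time = ln(2) / |r| = 0.69315 / 0.0617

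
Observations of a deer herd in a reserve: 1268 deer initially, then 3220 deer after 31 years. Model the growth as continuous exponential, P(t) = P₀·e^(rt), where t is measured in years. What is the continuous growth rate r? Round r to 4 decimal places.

3220 = 1268 · e^(r·31)
e^(31r) = 3220/1268 = 2.53943
r = ln(2.53943) / 31 = 0.93194 / 31

r ≈ 0.0301 per year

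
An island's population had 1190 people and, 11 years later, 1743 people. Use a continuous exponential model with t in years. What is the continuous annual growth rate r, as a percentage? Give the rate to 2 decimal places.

1743 = 1190 · e^(r·11)
e^(11r) = 1743/1190 = 1.46471
r = ln(1.46471) / 11 = 0.38165 / 11

r ≈ 3.47% per year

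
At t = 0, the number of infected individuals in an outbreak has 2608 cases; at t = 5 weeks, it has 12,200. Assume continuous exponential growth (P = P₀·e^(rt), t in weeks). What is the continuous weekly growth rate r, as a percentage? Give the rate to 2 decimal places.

12200 = 2608 · e^(r·5)
e^(5r) = 12200/2608 = 4.67791
r = ln(4.67791) / 5 = 1.54285 / 5

r ≈ 30.86% per week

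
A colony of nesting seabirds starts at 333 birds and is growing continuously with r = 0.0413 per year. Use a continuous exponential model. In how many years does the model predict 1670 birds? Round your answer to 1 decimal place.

1670 = 333 · e^(0.0413·t)
t = ln(1670/333) / 0.0413 = ln(5.01502) / 0.0413 = 1.61244 / 0.0413

t ≈ 39.0 years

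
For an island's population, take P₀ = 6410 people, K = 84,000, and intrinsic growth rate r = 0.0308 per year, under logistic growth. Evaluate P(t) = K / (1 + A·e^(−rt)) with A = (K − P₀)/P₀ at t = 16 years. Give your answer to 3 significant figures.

≈ 10,000 people

A = (84000 − 6410)/6410 = 12.10452
P(16) = 84000 / (1 + 12.10452·e^(−0.0308·16)) = 84000 / (1 + 12.10452·0.610913)
= 84000 / 8.39482 ≈ 10006.17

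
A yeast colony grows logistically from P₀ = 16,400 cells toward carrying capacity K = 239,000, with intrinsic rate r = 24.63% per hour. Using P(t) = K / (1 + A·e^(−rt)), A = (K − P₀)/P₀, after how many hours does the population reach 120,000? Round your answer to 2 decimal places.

A = (239000 − 16400)/16400 = 13.57317
120000 = 239000/(1 + 13.57317·e^(−0.2463t)) → 1 + 13.57317·e^(−0.2463t) = 1.99167
e^(−0.2463t) = 0.073061 → t = ln(13.68723)/0.2463 = 2.61646/0.2463

t ≈ 10.62 hours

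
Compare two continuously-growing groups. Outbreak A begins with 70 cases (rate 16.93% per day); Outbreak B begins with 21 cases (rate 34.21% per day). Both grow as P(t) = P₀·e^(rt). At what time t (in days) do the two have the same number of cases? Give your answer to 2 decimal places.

70·e^(0.1693t) = 21·e^(0.3421t)
70/21 = e^((0.3421 − 0.1693)t) → ln(3.33333) = 0.1728·t
t = 1.20397 / 0.1728

t ≈ 6.97 days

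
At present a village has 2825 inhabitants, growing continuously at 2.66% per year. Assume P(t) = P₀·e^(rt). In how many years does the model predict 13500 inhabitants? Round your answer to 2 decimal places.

13500 = 2825 · e^(0.0266·t)
t = ln(13500/2825) / 0.0266 = ln(4.77876) / 0.0266 = 1.56418 / 0.0266

t ≈ 58.80 years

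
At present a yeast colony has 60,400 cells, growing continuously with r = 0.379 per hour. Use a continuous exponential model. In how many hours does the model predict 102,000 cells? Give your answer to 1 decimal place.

t ≈ 1.4 hours

102000 = 60400 · e^(0.379·t)
t = ln(102000/60400) / 0.379 = ln(1.68874) / 0.379 = 0.52398 / 0.379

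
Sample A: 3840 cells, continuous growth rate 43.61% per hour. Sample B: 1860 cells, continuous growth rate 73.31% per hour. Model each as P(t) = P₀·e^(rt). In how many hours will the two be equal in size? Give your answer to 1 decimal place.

t ≈ 2.4 hours

3840·e^(0.4361t) = 1860·e^(0.7331t)
3840/1860 = e^((0.7331 − 0.4361)t) → ln(2.06452) = 0.297·t
t = 0.7249 / 0.297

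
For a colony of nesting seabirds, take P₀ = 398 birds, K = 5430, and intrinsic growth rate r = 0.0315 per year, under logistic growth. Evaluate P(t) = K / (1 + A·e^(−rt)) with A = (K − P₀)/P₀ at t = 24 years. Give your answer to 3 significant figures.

A = (5430 − 398)/398 = 12.64322
P(24) = 5430 / (1 + 12.64322·e^(−0.0315·24)) = 5430 / (1 + 12.64322·0.469541)
= 5430 / 6.93651 ≈ 782.81

≈ 783 birds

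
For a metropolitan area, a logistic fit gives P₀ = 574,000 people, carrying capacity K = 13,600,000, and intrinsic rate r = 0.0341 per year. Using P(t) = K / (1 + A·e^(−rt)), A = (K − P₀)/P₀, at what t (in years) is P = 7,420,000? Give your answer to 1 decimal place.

A = (13600000 − 574000)/574000 = 22.69338
7420000 = 13600000/(1 + 22.69338·e^(−0.0341t)) → 1 + 22.69338·e^(−0.0341t) = 1.83288
e^(−0.0341t) = 0.036702 → t = ln(27.24674)/0.0341 = 3.30493/0.0341

t ≈ 96.9 years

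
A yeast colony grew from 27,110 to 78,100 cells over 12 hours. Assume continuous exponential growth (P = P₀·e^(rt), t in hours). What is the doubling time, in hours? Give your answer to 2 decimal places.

doubling time ≈ 7.86 hours

r = ln(78100/27110) / 12 = ln(2.88086) / 12 ≈ 0.088174 per hour
doubling time = ln 2 / |r| = 0.69315 / 0.088174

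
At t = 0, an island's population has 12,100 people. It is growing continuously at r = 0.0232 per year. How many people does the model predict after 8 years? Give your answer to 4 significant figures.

P(8) = 12100 · e^(0.0232·8) = 12100 · e^(0.1856)
= 12100 · 1.20394 ≈ 14567.68

≈ 14,570 people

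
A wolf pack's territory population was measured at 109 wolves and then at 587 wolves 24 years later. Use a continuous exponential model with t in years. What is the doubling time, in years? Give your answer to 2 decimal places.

r = ln(587/109) / 24 = ln(5.38532) / 24 ≈ 0.070153 per year
doubling time = ln 2 / |r| = 0.69315 / 0.070153

doubling time ≈ 9.88 years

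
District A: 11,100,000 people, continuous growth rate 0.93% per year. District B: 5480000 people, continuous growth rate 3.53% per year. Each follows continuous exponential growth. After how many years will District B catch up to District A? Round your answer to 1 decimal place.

11100000·e^(0.0093t) = 5480000·e^(0.0353t)
11100000/5480000 = e^((0.0353 − 0.0093)t) → ln(2.02555) = 0.026·t
t = 0.70584 / 0.026

t ≈ 27.1 years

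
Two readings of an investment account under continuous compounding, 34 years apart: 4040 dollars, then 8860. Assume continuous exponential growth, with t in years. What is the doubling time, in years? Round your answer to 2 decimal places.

r = ln(8860/4040) / 34 = ln(2.19307) / 34 ≈ 0.023097 per year
doubling time = ln 2 / |r| = 0.69315 / 0.023097

doubling time ≈ 30.01 years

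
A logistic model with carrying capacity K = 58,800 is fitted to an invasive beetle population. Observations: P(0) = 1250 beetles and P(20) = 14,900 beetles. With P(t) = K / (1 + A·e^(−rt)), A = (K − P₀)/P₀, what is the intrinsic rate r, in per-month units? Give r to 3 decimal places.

A = (58800 − 1250)/1250 = 46.04
14900 = 58800/(1 + 46.04·e^(−r·20)) → e^(−20r) = (3.94631 − 1)/46.04 = 0.063995
r = −ln(0.063995)/20 = 2.74896/20

r ≈ 0.137 per month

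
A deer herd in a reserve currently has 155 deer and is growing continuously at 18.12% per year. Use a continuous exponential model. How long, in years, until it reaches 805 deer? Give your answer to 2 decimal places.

805 = 155 · e^(0.1812·t)
t = ln(805/155) / 0.1812 = ln(5.19355) / 0.1812 = 1.64742 / 0.1812

t ≈ 9.09 years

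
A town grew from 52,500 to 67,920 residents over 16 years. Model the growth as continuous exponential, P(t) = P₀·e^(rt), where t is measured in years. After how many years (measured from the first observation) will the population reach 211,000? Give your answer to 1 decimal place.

r = ln(67920/52500) / 16 ≈ 0.016095 per year
t = ln(211000/52500) / r = 1.39104 / 0.016095 ≈ 86.428

t ≈ 86.4 years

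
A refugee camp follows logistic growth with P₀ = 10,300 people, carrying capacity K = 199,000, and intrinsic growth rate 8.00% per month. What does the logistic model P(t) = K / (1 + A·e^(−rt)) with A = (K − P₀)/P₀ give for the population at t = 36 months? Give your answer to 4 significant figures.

≈ 98,110 people

A = (199000 − 10300)/10300 = 18.32039
P(36) = 199000 / (1 + 18.32039·e^(−0.08·36)) = 199000 / (1 + 18.32039·0.056135)
= 199000 / 2.02841 ≈ 98106.37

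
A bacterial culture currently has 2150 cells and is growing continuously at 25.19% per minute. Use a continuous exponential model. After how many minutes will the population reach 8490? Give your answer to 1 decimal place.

t ≈ 5.5 minutes

8490 = 2150 · e^(0.2519·t)
t = ln(8490/2150) / 0.2519 = ln(3.94884) / 0.2519 = 1.37342 / 0.2519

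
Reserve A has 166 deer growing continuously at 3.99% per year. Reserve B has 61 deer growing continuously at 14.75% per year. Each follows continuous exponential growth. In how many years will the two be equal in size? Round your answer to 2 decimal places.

t ≈ 9.30 years

166·e^(0.0399t) = 61·e^(0.1475t)
166/61 = e^((0.1475 − 0.0399)t) → ln(2.72131) = 0.1076·t
t = 1.00111 / 0.1076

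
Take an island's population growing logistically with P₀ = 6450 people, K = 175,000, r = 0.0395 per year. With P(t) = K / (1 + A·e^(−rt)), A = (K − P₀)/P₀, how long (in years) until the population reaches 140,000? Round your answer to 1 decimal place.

A = (175000 − 6450)/6450 = 26.13178
140000 = 175000/(1 + 26.13178·e^(−0.0395t)) → 1 + 26.13178·e^(−0.0395t) = 1.25
e^(−0.0395t) = 0.009567 → t = ln(104.52713)/0.0395 = 4.64945/0.0395

t ≈ 117.7 years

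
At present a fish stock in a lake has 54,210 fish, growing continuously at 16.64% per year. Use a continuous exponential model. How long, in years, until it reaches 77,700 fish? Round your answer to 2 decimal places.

t ≈ 2.16 years

77700 = 54210 · e^(0.1664·t)
t = ln(77700/54210) / 0.1664 = ln(1.43331) / 0.1664 = 0.35999 / 0.1664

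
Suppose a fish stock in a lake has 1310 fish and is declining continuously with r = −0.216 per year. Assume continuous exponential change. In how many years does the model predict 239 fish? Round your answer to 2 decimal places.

239 = 1310 · e^(-0.216·t)
t = ln(239/1310) / -0.216 = ln(0.18244) / -0.216 = -1.70132 / -0.216

t ≈ 7.88 years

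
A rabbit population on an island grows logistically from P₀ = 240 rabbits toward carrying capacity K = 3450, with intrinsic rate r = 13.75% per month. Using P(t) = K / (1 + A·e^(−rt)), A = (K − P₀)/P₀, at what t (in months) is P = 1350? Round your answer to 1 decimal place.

t ≈ 15.6 months

A = (3450 − 240)/240 = 13.375
1350 = 3450/(1 + 13.375·e^(−0.1375t)) → 1 + 13.375·e^(−0.1375t) = 2.55556
e^(−0.1375t) = 0.116303 → t = ln(8.59821)/0.1375 = 2.15155/0.1375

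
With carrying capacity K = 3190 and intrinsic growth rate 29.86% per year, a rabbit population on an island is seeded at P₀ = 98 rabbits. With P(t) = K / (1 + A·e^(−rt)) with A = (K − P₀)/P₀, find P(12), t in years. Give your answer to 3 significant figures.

A = (3190 − 98)/98 = 31.55102
P(12) = 3190 / (1 + 31.55102·e^(−0.2986·12)) = 3190 / (1 + 31.55102·0.027787)
= 3190 / 1.8767 ≈ 1699.8

≈ 1,700 rabbits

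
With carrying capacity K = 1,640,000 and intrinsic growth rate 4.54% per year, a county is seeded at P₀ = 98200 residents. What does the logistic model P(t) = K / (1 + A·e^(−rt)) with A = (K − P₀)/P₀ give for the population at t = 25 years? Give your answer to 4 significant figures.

A = (1640000 − 98200)/98200 = 15.70061
P(25) = 1640000 / (1 + 15.70061·e^(−0.0454·25)) = 1640000 / (1 + 15.70061·0.321422)
= 1640000 / 6.04652 ≈ 271230.23

≈ 271,200 residents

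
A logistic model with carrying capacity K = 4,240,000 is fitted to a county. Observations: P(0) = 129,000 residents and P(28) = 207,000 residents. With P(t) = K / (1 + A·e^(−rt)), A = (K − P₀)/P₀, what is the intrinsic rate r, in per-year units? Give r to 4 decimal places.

A = (4240000 − 129000)/129000 = 31.86822
207000 = 4240000/(1 + 31.86822·e^(−r·28)) → e^(−28r) = (20.48309 − 1)/31.86822 = 0.611364
r = −ln(0.611364)/28 = 0.49206/28

r ≈ 0.0176 per year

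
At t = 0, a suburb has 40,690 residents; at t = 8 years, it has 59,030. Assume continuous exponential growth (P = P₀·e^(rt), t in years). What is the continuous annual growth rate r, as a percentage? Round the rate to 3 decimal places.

59030 = 40690 · e^(r·8)
e^(8r) = 59030/40690 = 1.45072
r = ln(1.45072) / 8 = 0.37206 / 8

r ≈ 4.651% per year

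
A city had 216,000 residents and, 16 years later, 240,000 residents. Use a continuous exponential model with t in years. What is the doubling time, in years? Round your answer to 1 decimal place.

r = ln(240000/216000) / 16 = ln(1.11111) / 16 ≈ 0.006585 per year
doubling time = ln 2 / |r| = 0.69315 / 0.006585

doubling time ≈ 105.3 years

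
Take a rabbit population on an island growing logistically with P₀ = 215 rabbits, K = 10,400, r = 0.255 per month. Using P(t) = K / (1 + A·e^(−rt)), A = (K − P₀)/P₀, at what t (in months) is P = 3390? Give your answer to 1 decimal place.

t ≈ 12.3 months

A = (10400 − 215)/215 = 47.37209
3390 = 10400/(1 + 47.37209·e^(−0.255t)) → 1 + 47.37209·e^(−0.255t) = 3.06785
e^(−0.255t) = 0.043651 → t = ln(22.9089)/0.255 = 3.13153/0.255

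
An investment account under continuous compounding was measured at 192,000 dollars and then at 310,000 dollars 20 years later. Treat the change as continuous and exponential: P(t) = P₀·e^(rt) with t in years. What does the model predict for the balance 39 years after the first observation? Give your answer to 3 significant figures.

r = ln(310000/192000) / 20 ≈ 0.023954 per year
P(39) = 192000 · e^(0.023954·39) = 192000 · 2.54518 ≈ 488673.89

≈ 489,000 dollars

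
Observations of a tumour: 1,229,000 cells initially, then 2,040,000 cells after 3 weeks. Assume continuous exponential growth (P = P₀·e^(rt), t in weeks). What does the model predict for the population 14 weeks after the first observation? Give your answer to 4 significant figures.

≈ 13,080,000 cells

r = ln(2040000/1229000) / 3 ≈ 0.168916 per week
P(14) = 1229000 · e^(0.168916·14) = 1229000 · 10.64221 ≈ 13079281.21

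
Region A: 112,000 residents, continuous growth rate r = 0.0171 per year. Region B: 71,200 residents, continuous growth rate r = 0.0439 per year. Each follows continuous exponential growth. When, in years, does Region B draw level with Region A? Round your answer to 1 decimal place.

t ≈ 16.9 years

112000·e^(0.0171t) = 71200·e^(0.0439t)
112000/71200 = e^((0.0439 − 0.0171)t) → ln(1.57303) = 0.0268·t
t = 0.45301 / 0.0268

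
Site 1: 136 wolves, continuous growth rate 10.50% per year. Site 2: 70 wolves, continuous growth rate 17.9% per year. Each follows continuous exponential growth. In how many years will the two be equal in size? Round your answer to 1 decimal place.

136·e^(0.105t) = 70·e^(0.179t)
136/70 = e^((0.179 − 0.105)t) → ln(1.94286) = 0.074·t
t = 0.66416 / 0.074

t ≈ 9.0 years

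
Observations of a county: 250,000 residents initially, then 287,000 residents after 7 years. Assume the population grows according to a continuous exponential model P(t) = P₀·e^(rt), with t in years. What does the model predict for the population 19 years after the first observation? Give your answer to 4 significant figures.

r = ln(287000/250000) / 7 ≈ 0.019717 per year
P(19) = 250000 · e^(0.019717·19) = 250000 · 1.45445 ≈ 363613.01

≈ 363,600 residents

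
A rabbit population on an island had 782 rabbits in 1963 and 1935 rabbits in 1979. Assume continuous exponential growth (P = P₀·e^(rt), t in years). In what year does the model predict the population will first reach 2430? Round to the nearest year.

year 1983

r = ln(1935/782) / 16 = 0.90601/16 ≈ 0.056625 per year
t = ln(2430/782) / r = 1.13379/0.056625 ≈ 20.02 years after 1963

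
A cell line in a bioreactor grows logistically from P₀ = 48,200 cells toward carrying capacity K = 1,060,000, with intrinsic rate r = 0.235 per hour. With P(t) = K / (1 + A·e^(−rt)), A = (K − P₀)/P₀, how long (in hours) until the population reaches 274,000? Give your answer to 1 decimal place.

A = (1060000 − 48200)/48200 = 20.9917
274000 = 1060000/(1 + 20.9917·e^(−0.235t)) → 1 + 20.9917·e^(−0.235t) = 3.86861
e^(−0.235t) = 0.136655 → t = ln(7.31772)/0.235 = 1.9903/0.235

t ≈ 8.5 hours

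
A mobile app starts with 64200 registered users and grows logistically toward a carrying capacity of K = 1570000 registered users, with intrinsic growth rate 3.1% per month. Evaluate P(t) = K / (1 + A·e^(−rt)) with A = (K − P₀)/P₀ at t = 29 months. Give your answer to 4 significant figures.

A = (1570000 − 64200)/64200 = 23.45483
P(29) = 1570000 / (1 + 23.45483·e^(−0.031·29)) = 1570000 / (1 + 23.45483·0.406976)
= 1570000 / 10.54556 ≈ 148877.79

≈ 148,900 registered users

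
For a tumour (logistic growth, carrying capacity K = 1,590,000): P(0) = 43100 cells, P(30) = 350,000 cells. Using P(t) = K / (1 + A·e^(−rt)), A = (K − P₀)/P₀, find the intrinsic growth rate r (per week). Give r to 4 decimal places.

A = (1590000 − 43100)/43100 = 35.89095
350000 = 1590000/(1 + 35.89095·e^(−r·30)) → e^(−30r) = (4.54286 − 1)/35.89095 = 0.098712
r = −ln(0.098712)/30 = 2.31555/30

r ≈ 0.0772 per week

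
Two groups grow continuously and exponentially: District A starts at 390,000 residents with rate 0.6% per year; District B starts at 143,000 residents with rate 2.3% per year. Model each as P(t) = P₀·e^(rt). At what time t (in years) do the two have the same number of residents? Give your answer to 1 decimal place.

390000·e^(0.006t) = 143000·e^(0.023t)
390000/143000 = e^((0.023 − 0.006)t) → ln(2.72727) = 0.017·t
t = 1.0033 / 0.017

t ≈ 59.0 years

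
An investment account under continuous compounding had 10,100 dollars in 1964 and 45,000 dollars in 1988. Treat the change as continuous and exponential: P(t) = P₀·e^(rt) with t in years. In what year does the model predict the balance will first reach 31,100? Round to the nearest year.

r = ln(45000/10100) / 24 = 1.49413/24 ≈ 0.062255 per year
t = ln(31100/10100) / r = 1.12467/0.062255 ≈ 18.07 years after 1964

year 1982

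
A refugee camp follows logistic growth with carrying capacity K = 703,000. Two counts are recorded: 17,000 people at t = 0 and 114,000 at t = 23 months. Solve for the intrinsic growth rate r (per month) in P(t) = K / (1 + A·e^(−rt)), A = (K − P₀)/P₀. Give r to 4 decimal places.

A = (703000 − 17000)/17000 = 40.35294
114000 = 703000/(1 + 40.35294·e^(−r·23)) → e^(−23r) = (6.16667 − 1)/40.35294 = 0.128037
r = −ln(0.128037)/23 = 2.05544/23

r ≈ 0.0894 per month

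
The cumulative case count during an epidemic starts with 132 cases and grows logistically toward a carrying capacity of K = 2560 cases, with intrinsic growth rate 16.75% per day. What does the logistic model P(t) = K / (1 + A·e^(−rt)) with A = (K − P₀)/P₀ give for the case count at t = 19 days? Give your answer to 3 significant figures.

A = (2560 − 132)/132 = 18.39394
P(19) = 2560 / (1 + 18.39394·e^(−0.1675·19)) = 2560 / (1 + 18.39394·0.041482)
= 2560 / 1.76301 ≈ 1452.06

≈ 1,450 cases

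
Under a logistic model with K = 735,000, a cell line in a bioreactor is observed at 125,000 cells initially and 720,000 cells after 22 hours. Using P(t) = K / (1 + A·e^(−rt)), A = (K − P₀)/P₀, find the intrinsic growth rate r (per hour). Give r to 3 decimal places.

A = (735000 − 125000)/125000 = 4.88
720000 = 735000/(1 + 4.88·e^(−r·22)) → e^(−22r) = (1.02083 − 1)/4.88 = 0.004269
r = −ln(0.004269)/22 = 5.45635/22

r ≈ 0.248 per hour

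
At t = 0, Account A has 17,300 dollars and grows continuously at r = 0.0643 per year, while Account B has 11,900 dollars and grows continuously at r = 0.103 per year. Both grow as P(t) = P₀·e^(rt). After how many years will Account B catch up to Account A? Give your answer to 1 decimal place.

t ≈ 9.7 years

17300·e^(0.0643t) = 11900·e^(0.103t)
17300/11900 = e^((0.103 − 0.0643)t) → ln(1.45378) = 0.0387·t
t = 0.37417 / 0.0387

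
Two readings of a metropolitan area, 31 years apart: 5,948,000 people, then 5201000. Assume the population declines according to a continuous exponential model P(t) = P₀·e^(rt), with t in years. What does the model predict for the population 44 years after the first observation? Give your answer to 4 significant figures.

≈ 4,916,000 people

r = ln(5201000/5948000) / 31 ≈ -0.004329 per year
P(44) = 5948000 · e^(-0.004329·44) = 5948000 · 0.82656 ≈ 4916376.47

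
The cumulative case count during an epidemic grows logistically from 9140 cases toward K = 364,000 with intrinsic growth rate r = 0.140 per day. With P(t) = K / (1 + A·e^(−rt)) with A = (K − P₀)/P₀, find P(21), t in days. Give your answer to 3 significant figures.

≈ 119,000 cases

A = (364000 − 9140)/9140 = 38.82495
P(21) = 364000 / (1 + 38.82495·e^(−0.14·21)) = 364000 / (1 + 38.82495·0.052866)
= 364000 / 3.05251 ≈ 119246.17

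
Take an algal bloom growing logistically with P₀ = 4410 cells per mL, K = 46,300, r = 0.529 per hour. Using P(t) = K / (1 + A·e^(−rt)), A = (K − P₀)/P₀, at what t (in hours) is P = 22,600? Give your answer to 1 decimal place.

t ≈ 4.2 hours

A = (46300 − 4410)/4410 = 9.49887
22600 = 46300/(1 + 9.49887·e^(−0.529t)) → 1 + 9.49887·e^(−0.529t) = 2.04867
e^(−0.529t) = 0.1104 → t = ln(9.05799)/0.529 = 2.20365/0.529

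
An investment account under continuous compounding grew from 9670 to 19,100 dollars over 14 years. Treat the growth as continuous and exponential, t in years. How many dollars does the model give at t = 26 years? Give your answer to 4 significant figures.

r = ln(19100/9670) / 14 ≈ 0.048619 per year
P(26) = 9670 · e^(0.048619·26) = 9670 · 3.53984 ≈ 34230.3

≈ 34,230 dollars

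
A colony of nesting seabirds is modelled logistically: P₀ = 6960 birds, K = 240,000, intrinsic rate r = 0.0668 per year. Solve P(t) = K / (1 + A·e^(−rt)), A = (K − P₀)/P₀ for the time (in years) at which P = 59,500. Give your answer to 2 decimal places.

A = (240000 − 6960)/6960 = 33.48276
59500 = 240000/(1 + 33.48276·e^(−0.0668t)) → 1 + 33.48276·e^(−0.0668t) = 4.03361
e^(−0.0668t) = 0.090602 → t = ln(11.03725)/0.0668 = 2.40128/0.0668

t ≈ 35.95 years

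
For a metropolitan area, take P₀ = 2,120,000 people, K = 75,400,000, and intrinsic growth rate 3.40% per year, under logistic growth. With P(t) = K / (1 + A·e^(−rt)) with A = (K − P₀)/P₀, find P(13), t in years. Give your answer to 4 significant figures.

A = (75400000 − 2120000)/2120000 = 34.56604
P(13) = 75400000 / (1 + 34.56604·e^(−0.034·13)) = 75400000 / (1 + 34.56604·0.64275)
= 75400000 / 23.21731 ≈ 3247577.17

≈ 3,248,000 people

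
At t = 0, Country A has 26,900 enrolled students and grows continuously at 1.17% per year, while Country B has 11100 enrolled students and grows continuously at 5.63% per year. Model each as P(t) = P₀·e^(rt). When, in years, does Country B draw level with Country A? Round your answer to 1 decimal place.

26900·e^(0.0117t) = 11100·e^(0.0563t)
26900/11100 = e^((0.0563 − 0.0117)t) → ln(2.42342) = 0.0446·t
t = 0.88518 / 0.0446

t ≈ 19.8 years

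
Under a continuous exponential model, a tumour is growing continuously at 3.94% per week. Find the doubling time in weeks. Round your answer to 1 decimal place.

doubling time ≈ 17.6 weeks

doubling time = ln(2) / |r| = 0.69315 / 0.0394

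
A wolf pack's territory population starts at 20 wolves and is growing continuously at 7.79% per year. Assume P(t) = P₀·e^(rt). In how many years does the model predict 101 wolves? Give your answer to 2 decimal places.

101 = 20 · e^(0.0779·t)
t = ln(101/20) / 0.0779 = ln(5.05) / 0.0779 = 1.61939 / 0.0779

t ≈ 20.79 years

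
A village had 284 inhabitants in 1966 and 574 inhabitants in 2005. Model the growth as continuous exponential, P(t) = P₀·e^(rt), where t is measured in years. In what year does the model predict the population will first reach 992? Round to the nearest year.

year 2035

r = ln(574/284) / 39 = 0.70366/39 ≈ 0.018042 per year
t = ln(992/284) / r = 1.25075/0.018042 ≈ 69.32 years after 1966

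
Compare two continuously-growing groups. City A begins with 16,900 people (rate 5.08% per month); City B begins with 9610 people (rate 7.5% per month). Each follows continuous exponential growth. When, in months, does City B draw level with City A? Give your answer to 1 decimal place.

16900·e^(0.0508t) = 9610·e^(0.075t)
16900/9610 = e^((0.075 − 0.0508)t) → ln(1.75858) = 0.0242·t
t = 0.56451 / 0.0242

t ≈ 23.3 months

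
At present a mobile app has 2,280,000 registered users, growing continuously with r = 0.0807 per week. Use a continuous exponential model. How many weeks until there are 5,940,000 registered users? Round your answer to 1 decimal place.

5940000 = 2280000 · e^(0.0807·t)
t = ln(5940000/2280000) / 0.0807 = ln(2.60526) / 0.0807 = 0.95753 / 0.0807

t ≈ 11.9 weeks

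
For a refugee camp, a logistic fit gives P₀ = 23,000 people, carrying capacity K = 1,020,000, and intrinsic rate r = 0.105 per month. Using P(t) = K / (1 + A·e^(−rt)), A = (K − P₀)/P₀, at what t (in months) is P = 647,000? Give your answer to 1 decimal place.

A = (1020000 − 23000)/23000 = 43.34783
647000 = 1020000/(1 + 43.34783·e^(−0.105t)) → 1 + 43.34783·e^(−0.105t) = 1.57651
e^(−0.105t) = 0.0133 → t = ln(75.19047)/0.105 = 4.32002/0.105

t ≈ 41.1 months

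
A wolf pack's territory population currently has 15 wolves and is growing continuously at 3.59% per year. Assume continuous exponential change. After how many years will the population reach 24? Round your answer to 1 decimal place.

24 = 15 · e^(0.0359·t)
t = ln(24/15) / 0.0359 = ln(1.6) / 0.0359 = 0.47 / 0.0359

t ≈ 13.1 years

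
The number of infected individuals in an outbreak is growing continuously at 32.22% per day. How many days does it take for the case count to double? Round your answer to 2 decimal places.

doubling time = ln(2) / |r| = 0.69315 / 0.3222

doubling time ≈ 2.15 days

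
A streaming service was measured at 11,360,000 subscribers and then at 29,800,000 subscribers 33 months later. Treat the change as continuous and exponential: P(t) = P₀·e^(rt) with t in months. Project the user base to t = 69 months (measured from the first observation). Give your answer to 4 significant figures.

≈ 85,340,000 subscribers

r = ln(29800000/11360000) / 33 ≈ 0.029225 per month
P(69) = 11360000 · e^(0.029225·69) = 11360000 · 7.51194 ≈ 85335624.78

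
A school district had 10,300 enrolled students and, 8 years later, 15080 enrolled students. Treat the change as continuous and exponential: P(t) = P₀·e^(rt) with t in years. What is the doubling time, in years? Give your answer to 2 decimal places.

doubling time ≈ 14.55 years

r = ln(15080/10300) / 8 = ln(1.46408) / 8 ≈ 0.047653 per year
doubling time = ln 2 / |r| = 0.69315 / 0.047653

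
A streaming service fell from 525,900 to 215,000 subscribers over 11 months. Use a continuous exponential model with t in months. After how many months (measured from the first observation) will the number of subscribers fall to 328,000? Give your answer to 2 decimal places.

r = ln(215000/525900) / 11 ≈ -0.081316 per month
t = ln(328000/525900) / r = -0.4721 / -0.081316 ≈ 5.806

t ≈ 5.81 months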